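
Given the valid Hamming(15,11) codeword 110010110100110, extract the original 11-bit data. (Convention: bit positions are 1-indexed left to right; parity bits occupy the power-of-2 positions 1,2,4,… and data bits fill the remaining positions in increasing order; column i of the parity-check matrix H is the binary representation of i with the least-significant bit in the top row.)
Parity bits occupy power-of-2 positions; data bits are at positions {3,5,6,7,9,10,11,12,13,14,15} (1-indexed).
Extract: c[3]=0 c[5]=1 c[6]=0 c[7]=1 c[9]=0 c[10]=1 c[11]=0 c[12]=0 c[13]=1 c[14]=1 c[15]=0
Data = 01010100110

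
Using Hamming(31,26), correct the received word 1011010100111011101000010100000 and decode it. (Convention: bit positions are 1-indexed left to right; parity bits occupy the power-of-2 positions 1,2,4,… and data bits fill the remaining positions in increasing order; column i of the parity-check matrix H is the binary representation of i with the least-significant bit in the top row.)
Syndrome s = H · r^T (mod 2), r = 1011010100111011101000010100000:
  s[0] = (1010101010101010101010101010101)·(1011010100111011101000010100000) mod 2 = 1+0+1+0+0+0+0+0+0+0+1+0+1+0+1+0+1+0+1+0+0+0+0+0+0+0+0+0+0+0+0 mod 2 = 1
  s[1] = (0110011001100110011001100110011)·(1011010100111011101000010100000) mod 2 = 0+0+1+0+0+1+0+0+0+0+1+0+0+0+1+0+0+0+1+0+0+0+0+0+0+1+0+0+0+0+0 mod 2 = 0
  s[2] = (0001111000011110000111100001111)·(1011010100111011101000010100000) mod 2 = 0+0+0+1+0+1+0+0+0+0+0+1+1+0+1+0+0+0+0+0+0+0+0+0+0+0+0+0+0+0+0 mod 2 = 1
  s[3] = (0000000111111110000000011111111)·(1011010100111011101000010100000) mod 2 = 0+0+0+0+0+0+0+1+0+0+1+1+1+0+1+0+0+0+0+0+0+0+0+1+0+1+0+0+0+0+0 mod 2 = 1
  s[4] = (0000000000000001111111111111111)·(1011010100111011101000010100000) mod 2 = 0+0+0+0+0+0+0+0+0+0+0+0+0+0+0+1+1+0+1+0+0+0+0+1+0+1+0+0+0+0+0 mod 2 = 1
Syndrome = 10111
Column 29 of H equals this syndrome → error at bit 29 (1-indexed).
Flip bit 29: 1011010100111011101000010100000 → 1011010100111011101000010100100
Extract data bits at positions {3,5,6,7,9,10,11,12,13,14,15,17,18,19,20,21,22,23,24,25,26,27,28,29,30,31}: 10100011101101000010100100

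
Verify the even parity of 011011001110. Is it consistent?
Sum of all bits: 0+1+1+0+1+1+0+0+1+1+1+0 = 7; 7 mod 2 = 1. Result is 1 → parity error detected.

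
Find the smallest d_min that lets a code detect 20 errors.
Detecting e errors requires d_min ≥ e + 1 = 20 + 1 = 21.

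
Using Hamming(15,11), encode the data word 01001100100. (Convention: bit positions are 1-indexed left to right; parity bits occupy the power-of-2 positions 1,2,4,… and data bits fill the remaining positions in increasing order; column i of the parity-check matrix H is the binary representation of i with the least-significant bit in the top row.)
Codeword c = d · G (mod 2), d = 01001100100:
  c[0] = d·G[:,0] = (01001100100)·(11011010101) mod 2 = 0+1+0+0+1+0+0+0+1+0+0 mod 2 = 1
  c[1] = d·G[:,1] = (01001100100)·(10110110011) mod 2 = 0+0+0+0+0+1+0+0+0+0+0 mod 2 = 1
  c[2] = d·G[:,2] = (01001100100)·(10000000000) mod 2 = 0+0+0+0+0+0+0+0+0+0+0 mod 2 = 0
  c[3] = d·G[:,3] = (01001100100)·(01110001111) mod 2 = 0+1+0+0+0+0+0+0+1+0+0 mod 2 = 0
  c[4] = d·G[:,4] = (01001100100)·(01000000000) mod 2 = 0+1+0+0+0+0+0+0+0+0+0 mod 2 = 1
  c[5] = d·G[:,5] = (01001100100)·(00100000000) mod 2 = 0+0+0+0+0+0+0+0+0+0+0 mod 2 = 0
  c[6] = d·G[:,6] = (01001100100)·(00010000000) mod 2 = 0+0+0+0+0+0+0+0+0+0+0 mod 2 = 0
  c[7] = d·G[:,7] = (01001100100)·(00001111111) mod 2 = 0+0+0+0+1+1+0+0+1+0+0 mod 2 = 1
  c[8] = d·G[:,8] = (01001100100)·(00001000000) mod 2 = 0+0+0+0+1+0+0+0+0+0+0 mod 2 = 1
  c[9] = d·G[:,9] = (01001100100)·(00000100000) mod 2 = 0+0+0+0+0+1+0+0+0+0+0 mod 2 = 1
  c[10] = d·G[:,10] = (01001100100)·(00000010000) mod 2 = 0+0+0+0+0+0+0+0+0+0+0 mod 2 = 0
  c[11] = d·G[:,11] = (01001100100)·(00000001000) mod 2 = 0+0+0+0+0+0+0+0+0+0+0 mod 2 = 0
  c[12] = d·G[:,12] = (01001100100)·(00000000100) mod 2 = 0+0+0+0+0+0+0+0+1+0+0 mod 2 = 1
  c[13] = d·G[:,13] = (01001100100)·(00000000010) mod 2 = 0+0+0+0+0+0+0+0+0+0+0 mod 2 = 0
  c[14] = d·G[:,14] = (01001100100)·(00000000001) mod 2 = 0+0+0+0+0+0+0+0+0+0+0 mod 2 = 0
Codeword = 110010011100100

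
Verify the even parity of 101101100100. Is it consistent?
Sum of all bits: 1+0+1+1+0+1+1+0+0+1+0+0 = 6; 6 mod 2 = 0. Result is 0 → valid parity.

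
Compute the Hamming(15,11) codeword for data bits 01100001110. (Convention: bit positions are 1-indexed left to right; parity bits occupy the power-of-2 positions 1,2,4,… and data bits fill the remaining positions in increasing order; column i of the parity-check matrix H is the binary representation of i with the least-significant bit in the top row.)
Codeword c = d · G (mod 2), d = 01100001110:
  c[0] = d·G[:,0] = (01100001110)·(11011010101) mod 2 = 0+1+0+0+0+0+0+0+1+0+0 mod 2 = 0
  c[1] = d·G[:,1] = (01100001110)·(10110110011) mod 2 = 0+0+1+0+0+0+0+0+0+1+0 mod 2 = 0
  c[2] = d·G[:,2] = (01100001110)·(10000000000) mod 2 = 0+0+0+0+0+0+0+0+0+0+0 mod 2 = 0
  c[3] = d·G[:,3] = (01100001110)·(01110001111) mod 2 = 0+1+1+0+0+0+0+1+1+1+0 mod 2 = 1
  c[4] = d·G[:,4] = (01100001110)·(01000000000) mod 2 = 0+1+0+0+0+0+0+0+0+0+0 mod 2 = 1
  c[5] = d·G[:,5] = (01100001110)·(00100000000) mod 2 = 0+0+1+0+0+0+0+0+0+0+0 mod 2 = 1
  c[6] = d·G[:,6] = (01100001110)·(00010000000) mod 2 = 0+0+0+0+0+0+0+0+0+0+0 mod 2 = 0
  c[7] = d·G[:,7] = (01100001110)·(00001111111) mod 2 = 0+0+0+0+0+0+0+1+1+1+0 mod 2 = 1
  c[8] = d·G[:,8] = (01100001110)·(00001000000) mod 2 = 0+0+0+0+0+0+0+0+0+0+0 mod 2 = 0
  c[9] = d·G[:,9] = (01100001110)·(00000100000) mod 2 = 0+0+0+0+0+0+0+0+0+0+0 mod 2 = 0
  c[10] = d·G[:,10] = (01100001110)·(00000010000) mod 2 = 0+0+0+0+0+0+0+0+0+0+0 mod 2 = 0
  c[11] = d·G[:,11] = (01100001110)·(00000001000) mod 2 = 0+0+0+0+0+0+0+1+0+0+0 mod 2 = 1
  c[12] = d·G[:,12] = (01100001110)·(00000000100) mod 2 = 0+0+0+0+0+0+0+0+1+0+0 mod 2 = 1
  c[13] = d·G[:,13] = (01100001110)·(00000000010) mod 2 = 0+0+0+0+0+0+0+0+0+1+0 mod 2 = 1
  c[14] = d·G[:,14] = (01100001110)·(00000000001) mod 2 = 0+0+0+0+0+0+0+0+0+0+0 mod 2 = 0
Codeword = 000111010001110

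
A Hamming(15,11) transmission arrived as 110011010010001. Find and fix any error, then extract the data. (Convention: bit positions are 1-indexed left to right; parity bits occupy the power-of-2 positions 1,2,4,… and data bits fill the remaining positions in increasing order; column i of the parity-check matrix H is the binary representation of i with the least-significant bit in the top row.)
Syndrome s = H · r^T (mod 2), r = 110011010010001:
  s[0] = (101010101010101)·(110011010010001) mod 2 = 1+0+0+0+1+0+0+0+0+0+1+0+0+0+1 mod 2 = 0
  s[1] = (011001100110011)·(110011010010001) mod 2 = 0+1+0+0+0+1+0+0+0+0+1+0+0+0+1 mod 2 = 0
  s[2] = (000111100001111)·(110011010010001) mod 2 = 0+0+0+0+1+1+0+0+0+0+0+0+0+0+1 mod 2 = 1
  s[3] = (000000011111111)·(110011010010001) mod 2 = 0+0+0+0+0+0+0+1+0+0+1+0+0+0+1 mod 2 = 1
Syndrome = 0011
Column 12 of H equals this syndrome → error at bit 12 (1-indexed).
Flip bit 12: 110011010010001 → 110011010011001
Extract data bits at positions {3,5,6,7,9,10,11,12,13,14,15}: 01100011001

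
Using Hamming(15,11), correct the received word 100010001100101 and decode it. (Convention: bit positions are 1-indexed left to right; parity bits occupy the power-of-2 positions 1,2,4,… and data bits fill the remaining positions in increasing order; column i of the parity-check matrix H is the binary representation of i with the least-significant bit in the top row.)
Syndrome s = H · r^T (mod 2), r = 100010001100101:
  s[0] = (101010101010101)·(100010001100101) mod 2 = 1+0+0+0+1+0+0+0+1+0+0+0+1+0+1 mod 2 = 1
  s[1] = (011001100110011)·(100010001100101) mod 2 = 0+0+0+0+0+0+0+0+0+1+0+0+0+0+1 mod 2 = 0
  s[2] = (000111100001111)·(100010001100101) mod 2 = 0+0+0+0+1+0+0+0+0+0+0+0+1+0+1 mod 2 = 1
  s[3] = (000000011111111)·(100010001100101) mod 2 = 0+0+0+0+0+0+0+0+1+1+0+0+1+0+1 mod 2 = 0
Syndrome = 1010
Column 5 of H equals this syndrome → error at bit 5 (1-indexed).
Flip bit 5: 100010001100101 → 100000001100101
Extract data bits at positions {3,5,6,7,9,10,11,12,13,14,15}: 00001100101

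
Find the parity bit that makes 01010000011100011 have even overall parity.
Sum of data bits: 0+1+0+1+0+0+0+0+0+1+1+1+0+0+0+1+1 = 7.
7 mod 2 = 1, so parity bit = 1.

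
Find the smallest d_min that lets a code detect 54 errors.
Detecting e errors requires d_min ≥ e + 1 = 54 + 1 = 55.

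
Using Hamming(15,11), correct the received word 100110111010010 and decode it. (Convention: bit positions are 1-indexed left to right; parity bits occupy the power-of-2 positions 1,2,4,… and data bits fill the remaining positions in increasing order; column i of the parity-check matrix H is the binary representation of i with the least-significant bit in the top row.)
Syndrome s = H · r^T (mod 2), r = 100110111010010:
  s[0] = (101010101010101)·(100110111010010) mod 2 = 1+0+0+0+1+0+1+0+1+0+1+0+0+0+0 mod 2 = 1
  s[1] = (011001100110011)·(100110111010010) mod 2 = 0+0+0+0+0+0+1+0+0+0+1+0+0+1+0 mod 2 = 1
  s[2] = (000111100001111)·(100110111010010) mod 2 = 0+0+0+1+1+0+1+0+0+0+0+0+0+1+0 mod 2 = 0
  s[3] = (000000011111111)·(100110111010010) mod 2 = 0+0+0+0+0+0+0+1+1+0+1+0+0+1+0 mod 2 = 0
Syndrome = 1100
Column 3 of H equals this syndrome → error at bit 3 (1-indexed).
Flip bit 3: 100110111010010 → 101110111010010
Extract data bits at positions {3,5,6,7,9,10,11,12,13,14,15}: 11011010010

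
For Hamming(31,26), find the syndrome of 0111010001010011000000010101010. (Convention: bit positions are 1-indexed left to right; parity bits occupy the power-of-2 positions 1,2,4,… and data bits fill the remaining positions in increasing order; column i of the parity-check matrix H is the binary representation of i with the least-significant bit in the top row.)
Syndrome s = H · r^T (mod 2), r = 0111010001010011000000010101010:
  s[0] = (1010101010101010101010101010101)·(0111010001010011000000010101010) mod 2 = 0+0+1+0+0+0+0+0+0+0+0+0+0+0+1+0+0+0+0+0+0+0+0+0+0+0+0+0+0+0+0 mod 2 = 0
  s[1] = (0110011001100110011001100110011)·(0111010001010011000000010101010) mod 2 = 0+1+1+0+0+1+0+0+0+1+0+0+0+0+1+0+0+0+0+0+0+0+0+0+0+1+0+0+0+1+0 mod 2 = 1
  s[2] = (0001111000011110000111100001111)·(0111010001010011000000010101010) mod 2 = 0+0+0+1+0+1+0+0+0+0+0+1+0+0+1+0+0+0+0+0+0+0+0+0+0+0+0+1+0+1+0 mod 2 = 0
  s[3] = (0000000111111110000000011111111)·(0111010001010011000000010101010) mod 2 = 0+0+0+0+0+0+0+0+0+1+0+1+0+0+1+0+0+0+0+0+0+0+0+1+0+1+0+1+0+1+0 mod 2 = 1
  s[4] = (0000000000000001111111111111111)·(0111010001010011000000010101010) mod 2 = 0+0+0+0+0+0+0+0+0+0+0+0+0+0+0+1+0+0+0+0+0+0+0+1+0+1+0+1+0+1+0 mod 2 = 1
Syndrome = 01011
Non-zero syndrome: error at position 26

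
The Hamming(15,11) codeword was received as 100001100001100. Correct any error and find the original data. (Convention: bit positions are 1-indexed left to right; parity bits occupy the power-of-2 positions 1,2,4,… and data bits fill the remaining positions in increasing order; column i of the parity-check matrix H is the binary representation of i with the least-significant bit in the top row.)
Syndrome s = H · r^T (mod 2), r = 100001100001100:
  s[0] = (101010101010101)·(100001100001100) mod 2 = 1+0+0+0+0+0+1+0+0+0+0+0+1+0+0 mod 2 = 1
  s[1] = (011001100110011)·(100001100001100) mod 2 = 0+0+0+0+0+1+1+0+0+0+0+0+0+0+0 mod 2 = 0
  s[2] = (000111100001111)·(100001100001100) mod 2 = 0+0+0+0+0+1+1+0+0+0+0+1+1+0+0 mod 2 = 0
  s[3] = (000000011111111)·(100001100001100) mod 2 = 0+0+0+0+0+0+0+0+0+0+0+1+1+0+0 mod 2 = 0
Syndrome = 1000
Column 1 of H equals this syndrome → error at bit 1 (1-indexed).
Flip bit 1: 100001100001100 → 000001100001100
Extract data bits at positions {3,5,6,7,9,10,11,12,13,14,15}: 00110001100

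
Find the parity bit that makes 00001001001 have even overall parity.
Sum of data bits: 0+0+0+0+1+0+0+1+0+0+1 = 3.
3 mod 2 = 1, so parity bit = 1.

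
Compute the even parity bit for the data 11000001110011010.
Sum of data bits: 1+1+0+0+0+0+0+1+1+1+0+0+1+1+0+1+0 = 8.
8 mod 2 = 0, so parity bit = 0.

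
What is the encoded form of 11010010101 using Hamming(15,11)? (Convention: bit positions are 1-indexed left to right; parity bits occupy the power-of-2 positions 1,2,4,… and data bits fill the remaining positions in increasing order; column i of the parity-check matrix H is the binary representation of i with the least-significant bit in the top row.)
Codeword c = d · G (mod 2), d = 11010010101:
  c[0] = d·G[:,0] = (11010010101)·(11011010101) mod 2 = 1+1+0+1+0+0+1+0+1+0+1 mod 2 = 0
  c[1] = d·G[:,1] = (11010010101)·(10110110011) mod 2 = 1+0+0+1+0+0+1+0+0+0+1 mod 2 = 0
  c[2] = d·G[:,2] = (11010010101)·(10000000000) mod 2 = 1+0+0+0+0+0+0+0+0+0+0 mod 2 = 1
  c[3] = d·G[:,3] = (11010010101)·(01110001111) mod 2 = 0+1+0+1+0+0+0+0+1+0+1 mod 2 = 0
  c[4] = d·G[:,4] = (11010010101)·(01000000000) mod 2 = 0+1+0+0+0+0+0+0+0+0+0 mod 2 = 1
  c[5] = d·G[:,5] = (11010010101)·(00100000000) mod 2 = 0+0+0+0+0+0+0+0+0+0+0 mod 2 = 0
  c[6] = d·G[:,6] = (11010010101)·(00010000000) mod 2 = 0+0+0+1+0+0+0+0+0+0+0 mod 2 = 1
  c[7] = d·G[:,7] = (11010010101)·(00001111111) mod 2 = 0+0+0+0+0+0+1+0+1+0+1 mod 2 = 1
  c[8] = d·G[:,8] = (11010010101)·(00001000000) mod 2 = 0+0+0+0+0+0+0+0+0+0+0 mod 2 = 0
  c[9] = d·G[:,9] = (11010010101)·(00000100000) mod 2 = 0+0+0+0+0+0+0+0+0+0+0 mod 2 = 0
  c[10] = d·G[:,10] = (11010010101)·(00000010000) mod 2 = 0+0+0+0+0+0+1+0+0+0+0 mod 2 = 1
  c[11] = d·G[:,11] = (11010010101)·(00000001000) mod 2 = 0+0+0+0+0+0+0+0+0+0+0 mod 2 = 0
  c[12] = d·G[:,12] = (11010010101)·(00000000100) mod 2 = 0+0+0+0+0+0+0+0+1+0+0 mod 2 = 1
  c[13] = d·G[:,13] = (11010010101)·(00000000010) mod 2 = 0+0+0+0+0+0+0+0+0+0+0 mod 2 = 0
  c[14] = d·G[:,14] = (11010010101)·(00000000001) mod 2 = 0+0+0+0+0+0+0+0+0+0+1 mod 2 = 1
Codeword = 001010110010101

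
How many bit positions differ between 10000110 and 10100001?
XOR = 00100111, count of 1s = 4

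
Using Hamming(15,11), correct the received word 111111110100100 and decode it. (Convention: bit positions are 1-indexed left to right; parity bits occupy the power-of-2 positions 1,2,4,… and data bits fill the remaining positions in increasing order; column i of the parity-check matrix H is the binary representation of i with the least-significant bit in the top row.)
Syndrome s = H · r^T (mod 2), r = 111111110100100:
  s[0] = (101010101010101)·(111111110100100) mod 2 = 1+0+1+0+1+0+1+0+0+0+0+0+1+0+0 mod 2 = 1
  s[1] = (011001100110011)·(111111110100100) mod 2 = 0+1+1+0+0+1+1+0+0+1+0+0+0+0+0 mod 2 = 1
  s[2] = (000111100001111)·(111111110100100) mod 2 = 0+0+0+1+1+1+1+0+0+0+0+0+1+0+0 mod 2 = 1
  s[3] = (000000011111111)·(111111110100100) mod 2 = 0+0+0+0+0+0+0+1+0+1+0+0+1+0+0 mod 2 = 1
Syndrome = 1111
Column 15 of H equals this syndrome → error at bit 15 (1-indexed).
Flip bit 15: 111111110100100 → 111111110100101
Extract data bits at positions {3,5,6,7,9,10,11,12,13,14,15}: 11110100101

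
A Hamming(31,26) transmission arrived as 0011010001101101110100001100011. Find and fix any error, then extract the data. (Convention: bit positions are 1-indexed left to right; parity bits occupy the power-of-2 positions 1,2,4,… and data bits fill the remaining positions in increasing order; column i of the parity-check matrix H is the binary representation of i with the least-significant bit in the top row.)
Syndrome s = H · r^T (mod 2), r = 0011010001101101110100001100011:
  s[0] = (1010101010101010101010101010101)·(0011010001101101110100001100011) mod 2 = 0+0+1+0+0+0+0+0+0+0+1+0+1+0+0+0+1+0+0+0+0+0+0+0+1+0+0+0+0+0+1 mod 2 = 0
  s[1] = (0110011001100110011001100110011)·(0011010001101101110100001100011) mod 2 = 0+0+1+0+0+1+0+0+0+1+1+0+0+1+0+0+0+1+0+0+0+0+0+0+0+1+0+0+0+1+1 mod 2 = 1
  s[2] = (0001111000011110000111100001111)·(0011010001101101110100001100011) mod 2 = 0+0+0+1+0+1+0+0+0+0+0+0+1+1+0+0+0+0+0+1+0+0+0+0+0+0+0+0+0+1+1 mod 2 = 1
  s[3] = (0000000111111110000000011111111)·(0011010001101101110100001100011) mod 2 = 0+0+0+0+0+0+0+0+0+1+1+0+1+1+0+0+0+0+0+0+0+0+0+0+1+1+0+0+0+1+1 mod 2 = 0
  s[4] = (0000000000000001111111111111111)·(0011010001101101110100001100011) mod 2 = 0+0+0+0+0+0+0+0+0+0+0+0+0+0+0+1+1+1+0+1+0+0+0+0+1+1+0+0+0+1+1 mod 2 = 0
Syndrome = 01100
Column 6 of H equals this syndrome → error at bit 6 (1-indexed).
Flip bit 6: 0011010001101101110100001100011 → 0011000001101101110100001100011
Extract data bits at positions {3,5,6,7,9,10,11,12,13,14,15,17,18,19,20,21,22,23,24,25,26,27,28,29,30,31}: 10000110110110100001100011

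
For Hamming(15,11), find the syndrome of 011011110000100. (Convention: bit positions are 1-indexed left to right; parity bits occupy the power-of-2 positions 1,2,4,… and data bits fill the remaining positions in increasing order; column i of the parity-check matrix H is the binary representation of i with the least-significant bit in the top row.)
Syndrome s = H · r^T (mod 2), r = 011011110000100:
  s[0] = (101010101010101)·(011011110000100) mod 2 = 0+0+1+0+1+0+1+0+0+0+0+0+1+0+0 mod 2 = 0
  s[1] = (011001100110011)·(011011110000100) mod 2 = 0+1+1+0+0+1+1+0+0+0+0+0+0+0+0 mod 2 = 0
  s[2] = (000111100001111)·(011011110000100) mod 2 = 0+0+0+0+1+1+1+0+0+0+0+0+1+0+0 mod 2 = 0
  s[3] = (000000011111111)·(011011110000100) mod 2 = 0+0+0+0+0+0+0+1+0+0+0+0+1+0+0 mod 2 = 0
Syndrome = 0000
s = 0: no error detected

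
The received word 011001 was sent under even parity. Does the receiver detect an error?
Sum of received bits: 0+1+1+0+0+1 = 3; 3 mod 2 = 1. Result is 1 ≠ 0 → error detected.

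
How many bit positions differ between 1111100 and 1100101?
XOR = 0011001, count of 1s = 3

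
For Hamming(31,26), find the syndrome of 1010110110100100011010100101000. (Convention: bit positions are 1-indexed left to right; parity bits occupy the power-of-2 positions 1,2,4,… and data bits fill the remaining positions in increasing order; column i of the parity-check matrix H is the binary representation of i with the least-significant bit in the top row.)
Syndrome s = H · r^T (mod 2), r = 1010110110100100011010100101000:
  s[0] = (1010101010101010101010101010101)·(1010110110100100011010100101000) mod 2 = 1+0+1+0+1+0+0+0+1+0+1+0+0+0+0+0+0+0+1+0+1+0+1+0+0+0+0+0+0+0+0 mod 2 = 0
  s[1] = (0110011001100110011001100110011)·(1010110110100100011010100101000) mod 2 = 0+0+1+0+0+1+0+0+0+0+1+0+0+1+0+0+0+1+1+0+0+0+1+0+0+1+0+0+0+0+0 mod 2 = 0
  s[2] = (0001111000011110000111100001111)·(1010110110100100011010100101000) mod 2 = 0+0+0+0+1+1+0+0+0+0+0+0+0+1+0+0+0+0+0+0+1+0+1+0+0+0+0+1+0+0+0 mod 2 = 0
  s[3] = (0000000111111110000000011111111)·(1010110110100100011010100101000) mod 2 = 0+0+0+0+0+0+0+1+1+0+1+0+0+1+0+0+0+0+0+0+0+0+0+0+0+1+0+1+0+0+0 mod 2 = 0
  s[4] = (0000000000000001111111111111111)·(1010110110100100011010100101000) mod 2 = 0+0+0+0+0+0+0+0+0+0+0+0+0+0+0+0+0+1+1+0+1+0+1+0+0+1+0+1+0+0+0 mod 2 = 0
Syndrome = 00000
s = 0: no error detected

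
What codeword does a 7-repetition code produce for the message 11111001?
Repeat each bit 7× and concatenate:
1→1111111  1→1111111  1→1111111  1→1111111  1→1111111  0→0000000  0→0000000  1→1111111
Codeword = 11111111111111111111111111111111111000000000000001111111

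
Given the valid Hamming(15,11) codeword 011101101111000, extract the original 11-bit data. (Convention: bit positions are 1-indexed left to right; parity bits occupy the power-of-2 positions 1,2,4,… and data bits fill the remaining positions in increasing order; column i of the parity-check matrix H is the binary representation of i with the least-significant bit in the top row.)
Parity bits occupy power-of-2 positions; data bits are at positions {3,5,6,7,9,10,11,12,13,14,15} (1-indexed).
Extract: c[3]=1 c[5]=0 c[6]=1 c[7]=1 c[9]=1 c[10]=1 c[11]=1 c[12]=1 c[13]=0 c[14]=0 c[15]=0
Data = 10111111000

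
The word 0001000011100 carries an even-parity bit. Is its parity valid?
Sum of all bits: 0+0+0+1+0+0+0+0+1+1+1+0+0 = 4; 4 mod 2 = 0. Result is 0 → valid parity.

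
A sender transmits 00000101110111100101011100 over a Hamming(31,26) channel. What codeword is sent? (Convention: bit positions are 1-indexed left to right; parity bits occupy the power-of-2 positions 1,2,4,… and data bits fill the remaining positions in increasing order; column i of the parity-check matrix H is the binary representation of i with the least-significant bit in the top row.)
Codeword c = d · G (mod 2), d = 00000101110111100101011100:
  c[0] = d·G[:,0] = (00000101110111100101011100)·(11011010101101010101010101) mod 2 = 0+0+0+0+0+0+0+0+1+0+0+1+0+1+0+0+0+1+0+1+0+1+0+1+0+0 mod 2 = 1
  c[1] = d·G[:,1] = (00000101110111100101011100)·(10110110011011001100110011) mod 2 = 0+0+0+0+0+1+0+0+0+1+0+0+1+1+0+0+0+1+0+0+0+1+0+0+0+0 mod 2 = 0
  c[2] = d·G[:,2] = (00000101110111100101011100)·(10000000000000000000000000) mod 2 = 0+0+0+0+0+0+0+0+0+0+0+0+0+0+0+0+0+0+0+0+0+0+0+0+0+0 mod 2 = 0
  c[3] = d·G[:,3] = (00000101110111100101011100)·(01110001111000111100001111) mod 2 = 0+0+0+0+0+0+0+1+1+1+0+0+0+0+1+0+0+1+0+0+0+0+1+1+0+0 mod 2 = 1
  c[4] = d·G[:,4] = (00000101110111100101011100)·(01000000000000000000000000) mod 2 = 0+0+0+0+0+0+0+0+0+0+0+0+0+0+0+0+0+0+0+0+0+0+0+0+0+0 mod 2 = 0
  c[5] = d·G[:,5] = (00000101110111100101011100)·(00100000000000000000000000) mod 2 = 0+0+0+0+0+0+0+0+0+0+0+0+0+0+0+0+0+0+0+0+0+0+0+0+0+0 mod 2 = 0
  c[6] = d·G[:,6] = (00000101110111100101011100)·(00010000000000000000000000) mod 2 = 0+0+0+0+0+0+0+0+0+0+0+0+0+0+0+0+0+0+0+0+0+0+0+0+0+0 mod 2 = 0
  c[7] = d·G[:,7] = (00000101110111100101011100)·(00001111111000000011111111) mod 2 = 0+0+0+0+0+1+0+1+1+1+0+0+0+0+0+0+0+0+0+1+0+1+1+1+0+0 mod 2 = 0
  c[8] = d·G[:,8] = (00000101110111100101011100)·(00001000000000000000000000) mod 2 = 0+0+0+0+0+0+0+0+0+0+0+0+0+0+0+0+0+0+0+0+0+0+0+0+0+0 mod 2 = 0
  c[9] = d·G[:,9] = (00000101110111100101011100)·(00000100000000000000000000) mod 2 = 0+0+0+0+0+1+0+0+0+0+0+0+0+0+0+0+0+0+0+0+0+0+0+0+0+0 mod 2 = 1
  c[10] = d·G[:,10] = (00000101110111100101011100)·(00000010000000000000000000) mod 2 = 0+0+0+0+0+0+0+0+0+0+0+0+0+0+0+0+0+0+0+0+0+0+0+0+0+0 mod 2 = 0
  c[11] = d·G[:,11] = (00000101110111100101011100)·(00000001000000000000000000) mod 2 = 0+0+0+0+0+0+0+1+0+0+0+0+0+0+0+0+0+0+0+0+0+0+0+0+0+0 mod 2 = 1
  c[12] = d·G[:,12] = (00000101110111100101011100)·(00000000100000000000000000) mod 2 = 0+0+0+0+0+0+0+0+1+0+0+0+0+0+0+0+0+0+0+0+0+0+0+0+0+0 mod 2 = 1
  c[13] = d·G[:,13] = (00000101110111100101011100)·(00000000010000000000000000) mod 2 = 0+0+0+0+0+0+0+0+0+1+0+0+0+0+0+0+0+0+0+0+0+0+0+0+0+0 mod 2 = 1
  c[14] = d·G[:,14] = (00000101110111100101011100)·(00000000001000000000000000) mod 2 = 0+0+0+0+0+0+0+0+0+0+0+0+0+0+0+0+0+0+0+0+0+0+0+0+0+0 mod 2 = 0
  c[15] = d·G[:,15] = (00000101110111100101011100)·(00000000000111111111111111) mod 2 = 0+0+0+0+0+0+0+0+0+0+0+1+1+1+1+0+0+1+0+1+0+1+1+1+0+0 mod 2 = 1
  c[16] = d·G[:,16] = (00000101110111100101011100)·(00000000000100000000000000) mod 2 = 0+0+0+0+0+0+0+0+0+0+0+1+0+0+0+0+0+0+0+0+0+0+0+0+0+0 mod 2 = 1
  c[17] = d·G[:,17] = (00000101110111100101011100)·(00000000000010000000000000) mod 2 = 0+0+0+0+0+0+0+0+0+0+0+0+1+0+0+0+0+0+0+0+0+0+0+0+0+0 mod 2 = 1
  c[18] = d·G[:,18] = (00000101110111100101011100)·(00000000000001000000000000) mod 2 = 0+0+0+0+0+0+0+0+0+0+0+0+0+1+0+0+0+0+0+0+0+0+0+0+0+0 mod 2 = 1
  c[19] = d·G[:,19] = (00000101110111100101011100)·(00000000000000100000000000) mod 2 = 0+0+0+0+0+0+0+0+0+0+0+0+0+0+1+0+0+0+0+0+0+0+0+0+0+0 mod 2 = 1
  c[20] = d·G[:,20] = (00000101110111100101011100)·(00000000000000010000000000) mod 2 = 0+0+0+0+0+0+0+0+0+0+0+0+0+0+0+0+0+0+0+0+0+0+0+0+0+0 mod 2 = 0
  c[21] = d·G[:,21] = (00000101110111100101011100)·(00000000000000001000000000) mod 2 = 0+0+0+0+0+0+0+0+0+0+0+0+0+0+0+0+0+0+0+0+0+0+0+0+0+0 mod 2 = 0
  c[22] = d·G[:,22] = (00000101110111100101011100)·(00000000000000000100000000) mod 2 = 0+0+0+0+0+0+0+0+0+0+0+0+0+0+0+0+0+1+0+0+0+0+0+0+0+0 mod 2 = 1
  c[23] = d·G[:,23] = (00000101110111100101011100)·(00000000000000000010000000) mod 2 = 0+0+0+0+0+0+0+0+0+0+0+0+0+0+0+0+0+0+0+0+0+0+0+0+0+0 mod 2 = 0
  c[24] = d·G[:,24] = (00000101110111100101011100)·(00000000000000000001000000) mod 2 = 0+0+0+0+0+0+0+0+0+0+0+0+0+0+0+0+0+0+0+1+0+0+0+0+0+0 mod 2 = 1
  c[25] = d·G[:,25] = (00000101110111100101011100)·(00000000000000000000100000) mod 2 = 0+0+0+0+0+0+0+0+0+0+0+0+0+0+0+0+0+0+0+0+0+0+0+0+0+0 mod 2 = 0
  c[26] = d·G[:,26] = (00000101110111100101011100)·(00000000000000000000010000) mod 2 = 0+0+0+0+0+0+0+0+0+0+0+0+0+0+0+0+0+0+0+0+0+1+0+0+0+0 mod 2 = 1
  c[27] = d·G[:,27] = (00000101110111100101011100)·(00000000000000000000001000) mod 2 = 0+0+0+0+0+0+0+0+0+0+0+0+0+0+0+0+0+0+0+0+0+0+1+0+0+0 mod 2 = 1
  c[28] = d·G[:,28] = (00000101110111100101011100)·(00000000000000000000000100) mod 2 = 0+0+0+0+0+0+0+0+0+0+0+0+0+0+0+0+0+0+0+0+0+0+0+1+0+0 mod 2 = 1
  c[29] = d·G[:,29] = (00000101110111100101011100)·(00000000000000000000000010) mod 2 = 0+0+0+0+0+0+0+0+0+0+0+0+0+0+0+0+0+0+0+0+0+0+0+0+0+0 mod 2 = 0
  c[30] = d·G[:,30] = (00000101110111100101011100)·(00000000000000000000000001) mod 2 = 0+0+0+0+0+0+0+0+0+0+0+0+0+0+0+0+0+0+0+0+0+0+0+0+0+0 mod 2 = 0
Codeword = 1001000001011101111100101011100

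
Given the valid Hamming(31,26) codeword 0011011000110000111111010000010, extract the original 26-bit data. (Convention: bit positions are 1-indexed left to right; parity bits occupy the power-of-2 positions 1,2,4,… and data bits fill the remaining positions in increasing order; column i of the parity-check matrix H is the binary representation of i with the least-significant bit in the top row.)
Parity bits occupy power-of-2 positions; data bits are at positions {3,5,6,7,9,10,11,12,13,14,15,17,18,19,20,21,22,23,24,25,26,27,28,29,30,31} (1-indexed).
Extract: c[3]=1 c[5]=0 c[6]=1 c[7]=1 c[9]=0 c[10]=0 c[11]=1 c[12]=1 c[13]=0 c[14]=0 c[15]=0 c[17]=1 c[18]=1 c[19]=1 c[20]=1 c[21]=1 c[22]=1 c[23]=0 c[24]=1 c[25]=0 c[26]=0 c[27]=0 c[28]=0 c[29]=0 c[30]=1 c[31]=0
Data = 10110011000111111010000010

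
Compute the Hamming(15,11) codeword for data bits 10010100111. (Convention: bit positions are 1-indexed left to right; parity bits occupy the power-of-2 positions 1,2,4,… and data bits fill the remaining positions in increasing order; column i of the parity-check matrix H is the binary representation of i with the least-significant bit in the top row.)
Codeword c = d · G (mod 2), d = 10010100111:
  c[0] = d·G[:,0] = (10010100111)·(11011010101) mod 2 = 1+0+0+1+0+0+0+0+1+0+1 mod 2 = 0
  c[1] = d·G[:,1] = (10010100111)·(10110110011) mod 2 = 1+0+0+1+0+1+0+0+0+1+1 mod 2 = 1
  c[2] = d·G[:,2] = (10010100111)·(10000000000) mod 2 = 1+0+0+0+0+0+0+0+0+0+0 mod 2 = 1
  c[3] = d·G[:,3] = (10010100111)·(01110001111) mod 2 = 0+0+0+1+0+0+0+0+1+1+1 mod 2 = 0
  c[4] = d·G[:,4] = (10010100111)·(01000000000) mod 2 = 0+0+0+0+0+0+0+0+0+0+0 mod 2 = 0
  c[5] = d·G[:,5] = (10010100111)·(00100000000) mod 2 = 0+0+0+0+0+0+0+0+0+0+0 mod 2 = 0
  c[6] = d·G[:,6] = (10010100111)·(00010000000) mod 2 = 0+0+0+1+0+0+0+0+0+0+0 mod 2 = 1
  c[7] = d·G[:,7] = (10010100111)·(00001111111) mod 2 = 0+0+0+0+0+1+0+0+1+1+1 mod 2 = 0
  c[8] = d·G[:,8] = (10010100111)·(00001000000) mod 2 = 0+0+0+0+0+0+0+0+0+0+0 mod 2 = 0
  c[9] = d·G[:,9] = (10010100111)·(00000100000) mod 2 = 0+0+0+0+0+1+0+0+0+0+0 mod 2 = 1
  c[10] = d·G[:,10] = (10010100111)·(00000010000) mod 2 = 0+0+0+0+0+0+0+0+0+0+0 mod 2 = 0
  c[11] = d·G[:,11] = (10010100111)·(00000001000) mod 2 = 0+0+0+0+0+0+0+0+0+0+0 mod 2 = 0
  c[12] = d·G[:,12] = (10010100111)·(00000000100) mod 2 = 0+0+0+0+0+0+0+0+1+0+0 mod 2 = 1
  c[13] = d·G[:,13] = (10010100111)·(00000000010) mod 2 = 0+0+0+0+0+0+0+0+0+1+0 mod 2 = 1
  c[14] = d·G[:,14] = (10010100111)·(00000000001) mod 2 = 0+0+0+0+0+0+0+0+0+0+1 mod 2 = 1
Codeword = 011000100100111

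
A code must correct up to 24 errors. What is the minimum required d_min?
Correcting t errors requires d_min ≥ 2t + 1 = 2·24 + 1 = 49.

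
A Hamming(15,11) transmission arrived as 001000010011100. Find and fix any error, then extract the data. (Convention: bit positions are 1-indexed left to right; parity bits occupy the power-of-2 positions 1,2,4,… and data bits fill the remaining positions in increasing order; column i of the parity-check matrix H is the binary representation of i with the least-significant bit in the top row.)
Syndrome s = H · r^T (mod 2), r = 001000010011100:
  s[0] = (101010101010101)·(001000010011100) mod 2 = 0+0+1+0+0+0+0+0+0+0+1+0+1+0+0 mod 2 = 1
  s[1] = (011001100110011)·(001000010011100) mod 2 = 0+0+1+0+0+0+0+0+0+0+1+0+0+0+0 mod 2 = 0
  s[2] = (000111100001111)·(001000010011100) mod 2 = 0+0+0+0+0+0+0+0+0+0+0+1+1+0+0 mod 2 = 0
  s[3] = (000000011111111)·(001000010011100) mod 2 = 0+0+0+0+0+0+0+1+0+0+1+1+1+0+0 mod 2 = 0
Syndrome = 1000
Column 1 of H equals this syndrome → error at bit 1 (1-indexed).
Flip bit 1: 001000010011100 → 101000010011100
Extract data bits at positions {3,5,6,7,9,10,11,12,13,14,15}: 10000011100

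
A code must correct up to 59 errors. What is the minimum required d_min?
Correcting t errors requires d_min ≥ 2t + 1 = 2·59 + 1 = 119.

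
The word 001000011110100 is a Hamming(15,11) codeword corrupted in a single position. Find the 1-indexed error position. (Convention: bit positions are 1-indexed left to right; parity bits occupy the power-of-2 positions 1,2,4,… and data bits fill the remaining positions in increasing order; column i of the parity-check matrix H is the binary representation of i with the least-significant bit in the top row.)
Syndrome s = H · r^T (mod 2), r = 001000011110100:
  s[0] = (101010101010101)·(001000011110100) mod 2 = 0+0+1+0+0+0+0+0+1+0+1+0+1+0+0 mod 2 = 0
  s[1] = (011001100110011)·(001000011110100) mod 2 = 0+0+1+0+0+0+0+0+0+1+1+0+0+0+0 mod 2 = 1
  s[2] = (000111100001111)·(001000011110100) mod 2 = 0+0+0+0+0+0+0+0+0+0+0+0+1+0+0 mod 2 = 1
  s[3] = (000000011111111)·(001000011110100) mod 2 = 0+0+0+0+0+0+0+1+1+1+1+0+1+0+0 mod 2 = 1
Syndrome = 0111
Column i of H is the binary representation of i, so the syndrome is the binary index of the flipped bit.
Read s = 0111 with s[0] as LSB: 0·2^0 + 1·2^1 + 1·2^2 + 1·2^3 = 14.
Error is at bit position 14.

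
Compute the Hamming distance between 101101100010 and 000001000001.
XOR = 101100100011, count of 1s = 6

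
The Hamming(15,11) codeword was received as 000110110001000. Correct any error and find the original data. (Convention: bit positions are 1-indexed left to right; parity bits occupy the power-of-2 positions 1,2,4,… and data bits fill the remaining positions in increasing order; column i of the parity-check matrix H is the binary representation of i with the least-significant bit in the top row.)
Syndrome s = H · r^T (mod 2), r = 000110110001000:
  s[0] = (101010101010101)·(000110110001000) mod 2 = 0+0+0+0+1+0+1+0+0+0+0+0+0+0+0 mod 2 = 0
  s[1] = (011001100110011)·(000110110001000) mod 2 = 0+0+0+0+0+0+1+0+0+0+0+0+0+0+0 mod 2 = 1
  s[2] = (000111100001111)·(000110110001000) mod 2 = 0+0+0+1+1+0+1+0+0+0+0+1+0+0+0 mod 2 = 0
  s[3] = (000000011111111)·(000110110001000) mod 2 = 0+0+0+0+0+0+0+1+0+0+0+1+0+0+0 mod 2 = 0
Syndrome = 0100
Column 2 of H equals this syndrome → error at bit 2 (1-indexed).
Flip bit 2: 000110110001000 → 010110110001000
Extract data bits at positions {3,5,6,7,9,10,11,12,13,14,15}: 01010001000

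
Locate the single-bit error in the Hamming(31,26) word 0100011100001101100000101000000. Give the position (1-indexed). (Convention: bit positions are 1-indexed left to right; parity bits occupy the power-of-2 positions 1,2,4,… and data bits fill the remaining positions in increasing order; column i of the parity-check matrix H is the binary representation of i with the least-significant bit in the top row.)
Syndrome s = H · r^T (mod 2), r = 0100011100001101100000101000000:
  s[0] = (1010101010101010101010101010101)·(0100011100001101100000101000000) mod 2 = 0+0+0+0+0+0+1+0+0+0+0+0+1+0+0+0+1+0+0+0+0+0+1+0+1+0+0+0+0+0+0 mod 2 = 1
  s[1] = (0110011001100110011001100110011)·(0100011100001101100000101000000) mod 2 = 0+1+0+0+0+1+1+0+0+0+0+0+0+1+0+0+0+0+0+0+0+0+1+0+0+0+0+0+0+0+0 mod 2 = 1
  s[2] = (0001111000011110000111100001111)·(0100011100001101100000101000000) mod 2 = 0+0+0+0+0+1+1+0+0+0+0+0+1+1+0+0+0+0+0+0+0+0+1+0+0+0+0+0+0+0+0 mod 2 = 1
  s[3] = (0000000111111110000000011111111)·(0100011100001101100000101000000) mod 2 = 0+0+0+0+0+0+0+1+0+0+0+0+1+1+0+0+0+0+0+0+0+0+0+0+1+0+0+0+0+0+0 mod 2 = 0
  s[4] = (0000000000000001111111111111111)·(0100011100001101100000101000000) mod 2 = 0+0+0+0+0+0+0+0+0+0+0+0+0+0+0+1+1+0+0+0+0+0+1+0+1+0+0+0+0+0+0 mod 2 = 0
Syndrome = 11100
Column i of H is the binary representation of i, so the syndrome is the binary index of the flipped bit.
Read s = 11100 with s[0] as LSB: 1·2^0 + 1·2^1 + 1·2^2 + 0·2^3 + 0·2^4 = 7.
Error is at bit position 7.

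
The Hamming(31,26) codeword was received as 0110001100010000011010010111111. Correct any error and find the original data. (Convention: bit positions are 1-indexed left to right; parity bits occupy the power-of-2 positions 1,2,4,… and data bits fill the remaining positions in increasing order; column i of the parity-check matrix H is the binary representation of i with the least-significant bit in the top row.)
Syndrome s = H · r^T (mod 2), r = 0110001100010000011010010111111:
  s[0] = (1010101010101010101010101010101)·(0110001100010000011010010111111) mod 2 = 0+0+1+0+0+0+1+0+0+0+0+0+0+0+0+0+0+0+1+0+1+0+0+0+0+0+1+0+1+0+1 mod 2 = 1
  s[1] = (0110011001100110011001100110011)·(0110001100010000011010010111111) mod 2 = 0+1+1+0+0+0+1+0+0+0+0+0+0+0+0+0+0+1+1+0+0+0+0+0+0+1+1+0+0+1+1 mod 2 = 1
  s[2] = (0001111000011110000111100001111)·(0110001100010000011010010111111) mod 2 = 0+0+0+0+0+0+1+0+0+0+0+1+0+0+0+0+0+0+0+0+1+0+0+0+0+0+0+1+1+1+1 mod 2 = 1
  s[3] = (0000000111111110000000011111111)·(0110001100010000011010010111111) mod 2 = 0+0+0+0+0+0+0+1+0+0+0+1+0+0+0+0+0+0+0+0+0+0+0+1+0+1+1+1+1+1+1 mod 2 = 1
  s[4] = (0000000000000001111111111111111)·(0110001100010000011010010111111) mod 2 = 0+0+0+0+0+0+0+0+0+0+0+0+0+0+0+0+0+1+1+0+1+0+0+1+0+1+1+1+1+1+1 mod 2 = 0
Syndrome = 11110
Column 15 of H equals this syndrome → error at bit 15 (1-indexed).
Flip bit 15: 0110001100010000011010010111111 → 0110001100010010011010010111111
Extract data bits at positions {3,5,6,7,9,10,11,12,13,14,15,17,18,19,20,21,22,23,24,25,26,27,28,29,30,31}: 10010001001011010010111111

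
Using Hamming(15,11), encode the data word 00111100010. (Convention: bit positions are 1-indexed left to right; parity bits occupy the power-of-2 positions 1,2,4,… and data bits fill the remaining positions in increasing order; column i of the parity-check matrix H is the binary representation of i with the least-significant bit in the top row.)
Codeword c = d · G (mod 2), d = 00111100010:
  c[0] = d·G[:,0] = (00111100010)·(11011010101) mod 2 = 0+0+0+1+1+0+0+0+0+0+0 mod 2 = 0
  c[1] = d·G[:,1] = (00111100010)·(10110110011) mod 2 = 0+0+1+1+0+1+0+0+0+1+0 mod 2 = 0
  c[2] = d·G[:,2] = (00111100010)·(10000000000) mod 2 = 0+0+0+0+0+0+0+0+0+0+0 mod 2 = 0
  c[3] = d·G[:,3] = (00111100010)·(01110001111) mod 2 = 0+0+1+1+0+0+0+0+0+1+0 mod 2 = 1
  c[4] = d·G[:,4] = (00111100010)·(01000000000) mod 2 = 0+0+0+0+0+0+0+0+0+0+0 mod 2 = 0
  c[5] = d·G[:,5] = (00111100010)·(00100000000) mod 2 = 0+0+1+0+0+0+0+0+0+0+0 mod 2 = 1
  c[6] = d·G[:,6] = (00111100010)·(00010000000) mod 2 = 0+0+0+1+0+0+0+0+0+0+0 mod 2 = 1
  c[7] = d·G[:,7] = (00111100010)·(00001111111) mod 2 = 0+0+0+0+1+1+0+0+0+1+0 mod 2 = 1
  c[8] = d·G[:,8] = (00111100010)·(00001000000) mod 2 = 0+0+0+0+1+0+0+0+0+0+0 mod 2 = 1
  c[9] = d·G[:,9] = (00111100010)·(00000100000) mod 2 = 0+0+0+0+0+1+0+0+0+0+0 mod 2 = 1
  c[10] = d·G[:,10] = (00111100010)·(00000010000) mod 2 = 0+0+0+0+0+0+0+0+0+0+0 mod 2 = 0
  c[11] = d·G[:,11] = (00111100010)·(00000001000) mod 2 = 0+0+0+0+0+0+0+0+0+0+0 mod 2 = 0
  c[12] = d·G[:,12] = (00111100010)·(00000000100) mod 2 = 0+0+0+0+0+0+0+0+0+0+0 mod 2 = 0
  c[13] = d·G[:,13] = (00111100010)·(00000000010) mod 2 = 0+0+0+0+0+0+0+0+0+1+0 mod 2 = 1
  c[14] = d·G[:,14] = (00111100010)·(00000000001) mod 2 = 0+0+0+0+0+0+0+0+0+0+0 mod 2 = 0
Codeword = 000101111100010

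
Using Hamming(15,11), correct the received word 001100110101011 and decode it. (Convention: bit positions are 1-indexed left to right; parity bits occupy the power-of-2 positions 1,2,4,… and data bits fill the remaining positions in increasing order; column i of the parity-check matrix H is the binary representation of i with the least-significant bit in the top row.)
Syndrome s = H · r^T (mod 2), r = 001100110101011:
  s[0] = (101010101010101)·(001100110101011) mod 2 = 0+0+1+0+0+0+1+0+0+0+0+0+0+0+1 mod 2 = 1
  s[1] = (011001100110011)·(001100110101011) mod 2 = 0+0+1+0+0+0+1+0+0+1+0+0+0+1+1 mod 2 = 1
  s[2] = (000111100001111)·(001100110101011) mod 2 = 0+0+0+1+0+0+1+0+0+0+0+1+0+1+1 mod 2 = 1
  s[3] = (000000011111111)·(001100110101011) mod 2 = 0+0+0+0+0+0+0+1+0+1+0+1+0+1+1 mod 2 = 1
Syndrome = 1111
Column 15 of H equals this syndrome → error at bit 15 (1-indexed).
Flip bit 15: 001100110101011 → 001100110101010
Extract data bits at positions {3,5,6,7,9,10,11,12,13,14,15}: 10010101010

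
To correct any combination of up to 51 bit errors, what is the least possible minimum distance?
Correcting t errors requires d_min ≥ 2t + 1 = 2·51 + 1 = 103.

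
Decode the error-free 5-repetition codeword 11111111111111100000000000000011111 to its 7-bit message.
Split into 5-bit blocks: 11111 11111 11111 00000 00000 00000 11111
Data = 1110001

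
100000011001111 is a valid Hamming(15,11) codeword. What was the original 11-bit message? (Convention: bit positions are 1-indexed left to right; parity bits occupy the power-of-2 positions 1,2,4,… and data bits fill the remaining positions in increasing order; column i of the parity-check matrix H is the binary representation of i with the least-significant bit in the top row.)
Parity bits occupy power-of-2 positions; data bits are at positions {3,5,6,7,9,10,11,12,13,14,15} (1-indexed).
Extract: c[3]=0 c[5]=0 c[6]=0 c[7]=0 c[9]=1 c[10]=0 c[11]=0 c[12]=1 c[13]=1 c[14]=1 c[15]=1
Data = 00001001111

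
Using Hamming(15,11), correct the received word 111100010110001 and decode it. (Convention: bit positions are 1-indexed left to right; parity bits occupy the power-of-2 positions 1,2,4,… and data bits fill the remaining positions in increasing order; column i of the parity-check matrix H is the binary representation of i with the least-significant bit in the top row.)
Syndrome s = H · r^T (mod 2), r = 111100010110001:
  s[0] = (101010101010101)·(111100010110001) mod 2 = 1+0+1+0+0+0+0+0+0+0+1+0+0+0+1 mod 2 = 0
  s[1] = (011001100110011)·(111100010110001) mod 2 = 0+1+1+0+0+0+0+0+0+1+1+0+0+0+1 mod 2 = 1
  s[2] = (000111100001111)·(111100010110001) mod 2 = 0+0+0+1+0+0+0+0+0+0+0+0+0+0+1 mod 2 = 0
  s[3] = (000000011111111)·(111100010110001) mod 2 = 0+0+0+0+0+0+0+1+0+1+1+0+0+0+1 mod 2 = 0
Syndrome = 0100
Column 2 of H equals this syndrome → error at bit 2 (1-indexed).
Flip bit 2: 111100010110001 → 101100010110001
Extract data bits at positions {3,5,6,7,9,10,11,12,13,14,15}: 10000110001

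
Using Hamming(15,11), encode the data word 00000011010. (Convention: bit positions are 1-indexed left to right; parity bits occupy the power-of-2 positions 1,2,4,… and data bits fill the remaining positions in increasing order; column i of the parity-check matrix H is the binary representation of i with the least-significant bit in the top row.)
Codeword c = d · G (mod 2), d = 00000011010:
  c[0] = d·G[:,0] = (00000011010)·(11011010101) mod 2 = 0+0+0+0+0+0+1+0+0+0+0 mod 2 = 1
  c[1] = d·G[:,1] = (00000011010)·(10110110011) mod 2 = 0+0+0+0+0+0+1+0+0+1+0 mod 2 = 0
  c[2] = d·G[:,2] = (00000011010)·(10000000000) mod 2 = 0+0+0+0+0+0+0+0+0+0+0 mod 2 = 0
  c[3] = d·G[:,3] = (00000011010)·(01110001111) mod 2 = 0+0+0+0+0+0+0+1+0+1+0 mod 2 = 0
  c[4] = d·G[:,4] = (00000011010)·(01000000000) mod 2 = 0+0+0+0+0+0+0+0+0+0+0 mod 2 = 0
  c[5] = d·G[:,5] = (00000011010)·(00100000000) mod 2 = 0+0+0+0+0+0+0+0+0+0+0 mod 2 = 0
  c[6] = d·G[:,6] = (00000011010)·(00010000000) mod 2 = 0+0+0+0+0+0+0+0+0+0+0 mod 2 = 0
  c[7] = d·G[:,7] = (00000011010)·(00001111111) mod 2 = 0+0+0+0+0+0+1+1+0+1+0 mod 2 = 1
  c[8] = d·G[:,8] = (00000011010)·(00001000000) mod 2 = 0+0+0+0+0+0+0+0+0+0+0 mod 2 = 0
  c[9] = d·G[:,9] = (00000011010)·(00000100000) mod 2 = 0+0+0+0+0+0+0+0+0+0+0 mod 2 = 0
  c[10] = d·G[:,10] = (00000011010)·(00000010000) mod 2 = 0+0+0+0+0+0+1+0+0+0+0 mod 2 = 1
  c[11] = d·G[:,11] = (00000011010)·(00000001000) mod 2 = 0+0+0+0+0+0+0+1+0+0+0 mod 2 = 1
  c[12] = d·G[:,12] = (00000011010)·(00000000100) mod 2 = 0+0+0+0+0+0+0+0+0+0+0 mod 2 = 0
  c[13] = d·G[:,13] = (00000011010)·(00000000010) mod 2 = 0+0+0+0+0+0+0+0+0+1+0 mod 2 = 1
  c[14] = d·G[:,14] = (00000011010)·(00000000001) mod 2 = 0+0+0+0+0+0+0+0+0+0+0 mod 2 = 0
Codeword = 100000010011010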